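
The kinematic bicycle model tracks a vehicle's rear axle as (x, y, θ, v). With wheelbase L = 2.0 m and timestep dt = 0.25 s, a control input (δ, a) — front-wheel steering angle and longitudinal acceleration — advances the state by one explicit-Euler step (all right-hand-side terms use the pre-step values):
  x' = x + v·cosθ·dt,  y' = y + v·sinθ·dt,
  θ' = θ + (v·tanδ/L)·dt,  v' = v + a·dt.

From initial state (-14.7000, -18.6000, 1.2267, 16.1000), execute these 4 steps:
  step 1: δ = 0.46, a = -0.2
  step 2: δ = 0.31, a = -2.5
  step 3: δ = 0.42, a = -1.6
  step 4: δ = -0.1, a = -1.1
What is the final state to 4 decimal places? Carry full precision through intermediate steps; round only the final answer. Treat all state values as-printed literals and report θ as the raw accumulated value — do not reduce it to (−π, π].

(-22.6210, -12.6533, 3.5391, 14.7500)

after step 1 (δ=0.46, a=-0.2): (-13.342182, -14.810943, 2.223791, 16.050000)
after step 2 (δ=0.31, a=-2.5): (-15.780046, -11.623942, 2.866448, 15.425000)
after step 3 (δ=0.42, a=-1.6): (-19.491247, -10.576251, 3.727495, 15.025000)
after step 4 (δ=-0.1, a=-1.1): (-22.621004, -12.653276, 3.539054, 14.750000)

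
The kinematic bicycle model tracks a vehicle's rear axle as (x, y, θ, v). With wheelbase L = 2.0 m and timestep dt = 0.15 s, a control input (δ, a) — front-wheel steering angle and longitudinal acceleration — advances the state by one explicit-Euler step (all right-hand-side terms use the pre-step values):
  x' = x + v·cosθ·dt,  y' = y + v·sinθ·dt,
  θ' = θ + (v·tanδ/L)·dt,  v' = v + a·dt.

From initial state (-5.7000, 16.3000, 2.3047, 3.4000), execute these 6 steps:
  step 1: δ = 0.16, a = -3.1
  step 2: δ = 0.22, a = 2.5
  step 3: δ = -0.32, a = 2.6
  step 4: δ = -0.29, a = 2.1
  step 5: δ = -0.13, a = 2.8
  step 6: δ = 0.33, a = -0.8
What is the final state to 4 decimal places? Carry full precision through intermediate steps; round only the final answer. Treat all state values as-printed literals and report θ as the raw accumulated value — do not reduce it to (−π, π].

after step 1 (δ=0.16, a=-3.1): (-6.041584, 16.678708, 2.345852, 2.935000)
after step 2 (δ=0.22, a=2.5): (-6.349652, 16.993215, 2.395076, 3.310000)
after step 3 (δ=-0.32, a=2.6): (-6.714112, 17.330381, 2.312809, 3.700000)
after step 4 (δ=-0.29, a=2.1): (-7.089166, 17.739478, 2.229999, 4.015000)
after step 5 (δ=-0.13, a=2.8): (-7.458036, 18.215545, 2.190631, 4.435000)
after step 6 (δ=0.33, a=-0.8): (-7.844480, 18.757041, 2.304563, 4.315000)

(-7.8445, 18.7570, 2.3046, 4.3150)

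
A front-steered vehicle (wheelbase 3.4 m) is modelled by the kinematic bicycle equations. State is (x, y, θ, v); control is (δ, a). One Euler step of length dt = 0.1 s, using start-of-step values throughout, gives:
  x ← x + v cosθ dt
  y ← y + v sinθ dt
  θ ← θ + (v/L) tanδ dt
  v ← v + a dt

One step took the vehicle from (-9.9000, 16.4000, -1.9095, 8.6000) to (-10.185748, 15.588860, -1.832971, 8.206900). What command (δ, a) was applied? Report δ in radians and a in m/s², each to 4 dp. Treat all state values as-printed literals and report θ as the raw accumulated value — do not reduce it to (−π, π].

δ = 0.2938, a = -3.9310

a = (v'−v)/dt = (-0.393100)/0.1 = -3.9310
Δθ = θ'−θ = 0.076529;  (v·dt/L) = 8.6000·0.1/3.4 = 0.252941
tan δ = Δθ·L/(v·dt) = 0.302557  →  δ = 0.2938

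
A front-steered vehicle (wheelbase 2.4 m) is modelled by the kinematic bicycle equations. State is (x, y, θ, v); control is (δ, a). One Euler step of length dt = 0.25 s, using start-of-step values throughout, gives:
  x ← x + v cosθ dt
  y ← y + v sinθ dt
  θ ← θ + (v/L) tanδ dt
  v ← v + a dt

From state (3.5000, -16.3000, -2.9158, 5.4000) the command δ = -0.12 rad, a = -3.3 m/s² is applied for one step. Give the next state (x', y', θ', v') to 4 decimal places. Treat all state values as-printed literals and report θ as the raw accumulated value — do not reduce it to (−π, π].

x' = 3.5000 + 5.4000·cos(-2.9158)·0.25 = 2.1843
y' = -16.3000 + 5.4000·sin(-2.9158)·0.25 = -16.6022
θ' = -2.9158 + (5.4000/2.4)·tan(-0.12)·0.25 = -2.9836
v' = 5.4000 − 3.3000·0.25 = 4.5750

(2.1843, -16.6022, -2.9836, 4.5750)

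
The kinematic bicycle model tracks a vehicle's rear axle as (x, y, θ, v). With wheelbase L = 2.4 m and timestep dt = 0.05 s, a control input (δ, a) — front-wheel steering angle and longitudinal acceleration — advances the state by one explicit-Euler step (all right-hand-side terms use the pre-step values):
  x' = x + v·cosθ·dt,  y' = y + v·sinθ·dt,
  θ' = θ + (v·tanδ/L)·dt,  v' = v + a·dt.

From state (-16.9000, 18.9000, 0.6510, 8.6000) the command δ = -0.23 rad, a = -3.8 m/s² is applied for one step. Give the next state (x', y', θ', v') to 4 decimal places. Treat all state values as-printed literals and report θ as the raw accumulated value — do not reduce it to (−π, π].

(-16.5579, 19.1606, 0.6090, 8.4100)

x' = -16.9000 + 8.6000·cos(0.6510)·0.05 = -16.5579
y' = 18.9000 + 8.6000·sin(0.6510)·0.05 = 19.1606
θ' = 0.6510 + (8.6000/2.4)·tan(-0.23)·0.05 = 0.6090
v' = 8.6000 − 3.8000·0.05 = 8.4100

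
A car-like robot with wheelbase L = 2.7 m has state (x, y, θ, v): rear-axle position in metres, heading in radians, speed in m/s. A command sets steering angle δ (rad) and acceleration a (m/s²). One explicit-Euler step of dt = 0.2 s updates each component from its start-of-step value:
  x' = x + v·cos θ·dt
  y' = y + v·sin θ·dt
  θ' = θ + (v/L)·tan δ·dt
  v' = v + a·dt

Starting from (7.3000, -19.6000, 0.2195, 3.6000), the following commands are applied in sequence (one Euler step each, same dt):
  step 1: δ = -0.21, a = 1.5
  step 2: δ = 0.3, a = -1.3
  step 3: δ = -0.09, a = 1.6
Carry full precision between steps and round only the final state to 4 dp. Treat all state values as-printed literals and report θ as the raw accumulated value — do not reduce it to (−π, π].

(9.4774, -19.1354, 0.2277, 3.9600)

after step 1 (δ=-0.21, a=1.5): (8.002725, -19.443226, 0.162662, 3.900000)
after step 2 (δ=0.3, a=-1.3): (8.772428, -19.316908, 0.252026, 3.640000)
after step 3 (δ=-0.09, a=1.6): (9.477430, -19.135370, 0.227693, 3.960000)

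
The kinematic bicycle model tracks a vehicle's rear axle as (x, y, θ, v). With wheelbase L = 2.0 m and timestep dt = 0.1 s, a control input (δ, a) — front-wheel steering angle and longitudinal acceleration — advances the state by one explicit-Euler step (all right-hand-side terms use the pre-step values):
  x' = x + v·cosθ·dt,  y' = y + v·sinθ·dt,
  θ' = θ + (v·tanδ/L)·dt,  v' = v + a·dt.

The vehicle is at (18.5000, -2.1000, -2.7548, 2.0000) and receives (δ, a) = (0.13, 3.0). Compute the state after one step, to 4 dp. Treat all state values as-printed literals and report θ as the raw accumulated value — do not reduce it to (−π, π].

x' = 18.5000 + 2.0000·cos(-2.7548)·0.1 = 18.3148
y' = -2.1000 + 2.0000·sin(-2.7548)·0.1 = -2.1754
θ' = -2.7548 + (2.0000/2.0)·tan(0.13)·0.1 = -2.7417
v' = 2.0000 + 3.0000·0.1 = 2.3000

(18.3148, -2.1754, -2.7417, 2.3000)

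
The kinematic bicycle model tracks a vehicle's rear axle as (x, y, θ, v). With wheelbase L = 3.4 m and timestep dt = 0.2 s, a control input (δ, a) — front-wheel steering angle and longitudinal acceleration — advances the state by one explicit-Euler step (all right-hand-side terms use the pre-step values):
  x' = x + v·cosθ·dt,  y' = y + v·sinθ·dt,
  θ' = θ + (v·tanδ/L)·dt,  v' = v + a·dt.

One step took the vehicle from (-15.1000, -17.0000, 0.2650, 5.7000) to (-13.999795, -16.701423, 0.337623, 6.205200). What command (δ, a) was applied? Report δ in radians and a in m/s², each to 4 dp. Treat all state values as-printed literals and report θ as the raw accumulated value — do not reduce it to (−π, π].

δ = 0.2133, a = 2.5260

a = (v'−v)/dt = (0.505200)/0.2 = 2.5260
Δθ = θ'−θ = 0.072623;  (v·dt/L) = 5.7000·0.2/3.4 = 0.335294
tan δ = Δθ·L/(v·dt) = 0.216595  →  δ = 0.2133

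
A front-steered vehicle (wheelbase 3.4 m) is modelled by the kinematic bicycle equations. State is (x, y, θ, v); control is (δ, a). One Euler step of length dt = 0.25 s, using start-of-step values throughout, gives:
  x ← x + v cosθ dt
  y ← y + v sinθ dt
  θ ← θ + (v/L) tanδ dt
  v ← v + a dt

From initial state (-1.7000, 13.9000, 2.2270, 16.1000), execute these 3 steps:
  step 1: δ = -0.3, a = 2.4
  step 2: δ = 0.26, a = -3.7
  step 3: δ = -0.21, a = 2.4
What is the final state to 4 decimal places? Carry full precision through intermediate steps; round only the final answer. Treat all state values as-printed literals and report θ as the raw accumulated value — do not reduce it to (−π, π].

after step 1 (δ=-0.3, a=2.4): (-4.155706, 17.089064, 1.860800, 16.700000)
after step 2 (δ=0.26, a=-3.7): (-5.349573, 21.089728, 2.187459, 15.775000)
after step 3 (δ=-0.21, a=2.4): (-7.630307, 24.307090, 1.940230, 16.375000)

(-7.6303, 24.3071, 1.9402, 16.3750)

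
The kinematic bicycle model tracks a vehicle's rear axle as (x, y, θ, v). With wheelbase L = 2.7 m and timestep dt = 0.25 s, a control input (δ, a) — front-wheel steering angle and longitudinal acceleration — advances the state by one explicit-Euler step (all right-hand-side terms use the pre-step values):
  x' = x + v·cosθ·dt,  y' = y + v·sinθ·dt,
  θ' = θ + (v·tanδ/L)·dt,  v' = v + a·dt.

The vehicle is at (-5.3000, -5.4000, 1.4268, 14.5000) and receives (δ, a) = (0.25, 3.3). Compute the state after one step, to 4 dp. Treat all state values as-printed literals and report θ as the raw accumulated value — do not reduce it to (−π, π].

(-4.7798, -1.8125, 1.7696, 15.3250)

x' = -5.3000 + 14.5000·cos(1.4268)·0.25 = -4.7798
y' = -5.4000 + 14.5000·sin(1.4268)·0.25 = -1.8125
θ' = 1.4268 + (14.5000/2.7)·tan(0.25)·0.25 = 1.7696
v' = 14.5000 + 3.3000·0.25 = 15.3250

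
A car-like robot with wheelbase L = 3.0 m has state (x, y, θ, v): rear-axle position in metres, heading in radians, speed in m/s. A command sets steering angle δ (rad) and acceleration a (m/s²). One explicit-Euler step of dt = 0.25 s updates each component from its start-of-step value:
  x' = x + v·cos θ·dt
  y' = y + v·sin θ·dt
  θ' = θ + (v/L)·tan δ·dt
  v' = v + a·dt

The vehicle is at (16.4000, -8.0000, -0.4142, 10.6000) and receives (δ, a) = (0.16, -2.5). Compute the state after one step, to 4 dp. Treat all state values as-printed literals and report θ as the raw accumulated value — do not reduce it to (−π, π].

(18.8259, -9.0665, -0.2716, 9.9750)

x' = 16.4000 + 10.6000·cos(-0.4142)·0.25 = 18.8259
y' = -8.0000 + 10.6000·sin(-0.4142)·0.25 = -9.0665
θ' = -0.4142 + (10.6000/3.0)·tan(0.16)·0.25 = -0.2716
v' = 10.6000 − 2.5000·0.25 = 9.9750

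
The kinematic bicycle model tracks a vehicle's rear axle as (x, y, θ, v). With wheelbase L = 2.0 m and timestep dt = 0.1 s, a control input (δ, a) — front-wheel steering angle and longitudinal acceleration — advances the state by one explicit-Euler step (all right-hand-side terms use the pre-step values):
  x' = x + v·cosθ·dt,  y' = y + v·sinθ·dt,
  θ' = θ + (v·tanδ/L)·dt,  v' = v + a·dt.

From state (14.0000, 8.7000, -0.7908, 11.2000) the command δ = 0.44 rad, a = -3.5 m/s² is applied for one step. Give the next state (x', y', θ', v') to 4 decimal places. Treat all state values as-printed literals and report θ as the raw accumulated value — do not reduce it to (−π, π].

(14.7877, 7.9038, -0.5272, 10.8500)

x' = 14.0000 + 11.2000·cos(-0.7908)·0.1 = 14.7877
y' = 8.7000 + 11.2000·sin(-0.7908)·0.1 = 7.9038
θ' = -0.7908 + (11.2000/2.0)·tan(0.44)·0.1 = -0.5272
v' = 11.2000 − 3.5000·0.1 = 10.8500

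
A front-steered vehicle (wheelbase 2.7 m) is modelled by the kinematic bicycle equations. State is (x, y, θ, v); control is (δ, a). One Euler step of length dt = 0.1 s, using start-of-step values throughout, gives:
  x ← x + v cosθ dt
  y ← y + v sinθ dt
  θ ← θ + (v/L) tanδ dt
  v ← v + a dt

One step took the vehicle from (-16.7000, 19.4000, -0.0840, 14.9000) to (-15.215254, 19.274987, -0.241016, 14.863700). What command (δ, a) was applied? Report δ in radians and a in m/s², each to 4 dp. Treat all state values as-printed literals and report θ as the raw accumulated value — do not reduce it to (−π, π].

a = (v'−v)/dt = (-0.036300)/0.1 = -0.3630
Δθ = θ'−θ = -0.157016;  (v·dt/L) = 14.9000·0.1/2.7 = 0.551852
tan δ = Δθ·L/(v·dt) = -0.284526  →  δ = -0.2772

δ = -0.2772, a = -0.3630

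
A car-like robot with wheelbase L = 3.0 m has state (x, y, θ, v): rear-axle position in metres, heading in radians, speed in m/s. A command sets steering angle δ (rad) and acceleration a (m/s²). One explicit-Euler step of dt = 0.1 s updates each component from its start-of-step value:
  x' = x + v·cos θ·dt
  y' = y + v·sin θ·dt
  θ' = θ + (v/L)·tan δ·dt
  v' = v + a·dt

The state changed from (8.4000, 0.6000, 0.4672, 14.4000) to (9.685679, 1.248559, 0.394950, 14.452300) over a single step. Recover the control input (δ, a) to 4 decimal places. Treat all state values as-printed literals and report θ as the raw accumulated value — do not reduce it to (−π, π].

a = (v'−v)/dt = (0.052300)/0.1 = 0.5230
Δθ = θ'−θ = -0.072250;  (v·dt/L) = 14.4000·0.1/3.0 = 0.480000
tan δ = Δθ·L/(v·dt) = -0.150521  →  δ = -0.1494

δ = -0.1494, a = 0.5230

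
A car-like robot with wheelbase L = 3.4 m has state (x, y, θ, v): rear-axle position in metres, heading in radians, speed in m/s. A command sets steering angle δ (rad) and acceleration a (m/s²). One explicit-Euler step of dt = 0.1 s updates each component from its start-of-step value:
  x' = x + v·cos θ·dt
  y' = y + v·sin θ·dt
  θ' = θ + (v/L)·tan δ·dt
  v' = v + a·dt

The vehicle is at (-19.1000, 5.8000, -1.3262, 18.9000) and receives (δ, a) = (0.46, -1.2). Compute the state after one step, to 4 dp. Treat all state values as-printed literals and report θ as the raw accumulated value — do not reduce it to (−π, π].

x' = -19.1000 + 18.9000·cos(-1.3262)·0.1 = -18.6423
y' = 5.8000 + 18.9000·sin(-1.3262)·0.1 = 3.9663
θ' = -1.3262 + (18.9000/3.4)·tan(0.46)·0.1 = -1.0508
v' = 18.9000 − 1.2000·0.1 = 18.7800

(-18.6423, 3.9663, -1.0508, 18.7800)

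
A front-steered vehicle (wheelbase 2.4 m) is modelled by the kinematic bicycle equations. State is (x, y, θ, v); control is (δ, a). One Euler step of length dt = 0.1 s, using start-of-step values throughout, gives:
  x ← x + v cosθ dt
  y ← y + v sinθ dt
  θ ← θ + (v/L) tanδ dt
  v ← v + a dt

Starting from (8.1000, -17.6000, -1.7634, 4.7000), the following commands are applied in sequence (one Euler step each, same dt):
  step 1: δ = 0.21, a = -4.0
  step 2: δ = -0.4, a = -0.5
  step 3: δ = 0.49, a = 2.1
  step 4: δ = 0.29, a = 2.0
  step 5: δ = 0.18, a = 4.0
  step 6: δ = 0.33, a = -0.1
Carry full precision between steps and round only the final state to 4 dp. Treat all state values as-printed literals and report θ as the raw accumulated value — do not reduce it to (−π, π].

after step 1 (δ=0.21, a=-4.0): (8.010035, -18.061309, -1.721660, 4.300000)
after step 2 (δ=-0.4, a=-0.5): (7.945410, -18.486425, -1.797410, 4.250000)
after step 3 (δ=0.49, a=2.1): (7.849921, -18.900559, -1.702956, 4.460000)
after step 4 (δ=0.29, a=2.0): (7.791149, -19.342670, -1.647501, 4.660000)
after step 5 (δ=0.18, a=4.0): (7.755440, -19.807300, -1.612168, 5.060000)
after step 6 (δ=0.33, a=-0.1): (7.734512, -20.312867, -1.539953, 5.050000)

(7.7345, -20.3129, -1.5400, 5.0500)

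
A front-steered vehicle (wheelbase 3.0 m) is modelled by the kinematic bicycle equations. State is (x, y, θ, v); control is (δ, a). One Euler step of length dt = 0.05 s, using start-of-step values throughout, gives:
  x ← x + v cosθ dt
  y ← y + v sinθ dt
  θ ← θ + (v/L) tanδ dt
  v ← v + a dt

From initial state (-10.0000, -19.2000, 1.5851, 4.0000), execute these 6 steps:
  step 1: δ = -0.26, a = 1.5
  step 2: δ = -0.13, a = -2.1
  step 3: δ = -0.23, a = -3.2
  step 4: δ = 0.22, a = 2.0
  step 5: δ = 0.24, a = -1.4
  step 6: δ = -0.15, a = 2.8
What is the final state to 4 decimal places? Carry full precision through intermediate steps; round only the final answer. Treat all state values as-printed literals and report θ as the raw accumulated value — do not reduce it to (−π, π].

after step 1 (δ=-0.26, a=1.5): (-10.002861, -19.000020, 1.567365, 4.075000)
after step 2 (δ=-0.13, a=-2.1): (-10.002162, -18.796272, 1.558486, 3.970000)
after step 3 (δ=-0.23, a=-3.2): (-9.999718, -18.597787, 1.542994, 3.810000)
after step 4 (δ=0.22, a=2.0): (-9.994422, -18.407360, 1.557193, 3.910000)
after step 5 (δ=0.24, a=-1.4): (-9.991763, -18.211878, 1.573141, 3.840000)
after step 6 (δ=-0.15, a=2.8): (-9.992213, -18.019879, 1.563468, 3.980000)

(-9.9922, -18.0199, 1.5635, 3.9800)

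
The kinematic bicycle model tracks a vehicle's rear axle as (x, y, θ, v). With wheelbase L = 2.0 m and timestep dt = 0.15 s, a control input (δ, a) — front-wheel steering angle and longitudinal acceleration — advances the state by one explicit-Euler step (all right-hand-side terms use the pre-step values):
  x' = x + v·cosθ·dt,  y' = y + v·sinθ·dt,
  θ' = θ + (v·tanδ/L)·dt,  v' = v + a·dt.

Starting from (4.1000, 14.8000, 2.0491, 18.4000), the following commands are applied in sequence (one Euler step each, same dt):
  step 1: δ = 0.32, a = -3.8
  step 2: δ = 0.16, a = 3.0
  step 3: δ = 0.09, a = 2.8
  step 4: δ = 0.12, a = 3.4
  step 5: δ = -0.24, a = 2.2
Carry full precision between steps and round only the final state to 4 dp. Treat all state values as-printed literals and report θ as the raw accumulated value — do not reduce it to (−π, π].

after step 1 (δ=0.32, a=-3.8): (2.829644, 17.250264, 2.506417, 17.830000)
after step 2 (δ=0.16, a=3.0): (0.676758, 18.837095, 2.722222, 18.280000)
after step 3 (δ=0.09, a=2.8): (-1.827635, 19.953598, 2.845946, 18.700000)
after step 4 (δ=0.12, a=3.4): (-4.510937, 20.770858, 3.015059, 19.210000)
after step 5 (δ=-0.24, a=2.2): (-7.369401, 21.134493, 2.662483, 19.540000)

(-7.3694, 21.1345, 2.6625, 19.5400)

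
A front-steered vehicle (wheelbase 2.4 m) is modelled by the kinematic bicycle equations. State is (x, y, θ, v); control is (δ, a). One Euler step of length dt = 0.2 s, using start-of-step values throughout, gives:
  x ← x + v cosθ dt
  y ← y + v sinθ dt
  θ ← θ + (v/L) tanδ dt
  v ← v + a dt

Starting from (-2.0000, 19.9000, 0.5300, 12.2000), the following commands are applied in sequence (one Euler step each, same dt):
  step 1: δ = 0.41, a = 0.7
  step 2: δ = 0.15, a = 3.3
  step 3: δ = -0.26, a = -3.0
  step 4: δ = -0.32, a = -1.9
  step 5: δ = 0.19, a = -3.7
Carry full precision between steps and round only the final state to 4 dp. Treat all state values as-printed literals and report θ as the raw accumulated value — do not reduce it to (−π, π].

after step 1 (δ=0.41, a=0.7): (0.105249, 21.133501, 0.971875, 12.340000)
after step 2 (δ=0.15, a=3.3): (1.496589, 23.171932, 1.127292, 13.000000)
after step 3 (δ=-0.26, a=-3.0): (2.612267, 25.520391, 0.839102, 12.400000)
after step 4 (δ=-0.32, a=-1.9): (4.269232, 27.365620, 0.496667, 12.020000)
after step 5 (δ=0.19, a=-3.7): (6.382770, 28.511120, 0.689307, 11.280000)

(6.3828, 28.5111, 0.6893, 11.2800)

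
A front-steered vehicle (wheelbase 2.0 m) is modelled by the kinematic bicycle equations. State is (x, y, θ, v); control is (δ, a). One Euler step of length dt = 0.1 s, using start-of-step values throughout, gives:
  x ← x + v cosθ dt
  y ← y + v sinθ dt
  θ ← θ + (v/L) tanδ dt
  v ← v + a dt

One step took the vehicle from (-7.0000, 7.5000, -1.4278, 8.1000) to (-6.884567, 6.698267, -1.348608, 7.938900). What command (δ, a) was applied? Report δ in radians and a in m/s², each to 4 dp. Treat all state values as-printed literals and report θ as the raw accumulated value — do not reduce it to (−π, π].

δ = 0.1931, a = -1.6110

a = (v'−v)/dt = (-0.161100)/0.1 = -1.6110
Δθ = θ'−θ = 0.079192;  (v·dt/L) = 8.1000·0.1/2.0 = 0.405000
tan δ = Δθ·L/(v·dt) = 0.195536  →  δ = 0.1931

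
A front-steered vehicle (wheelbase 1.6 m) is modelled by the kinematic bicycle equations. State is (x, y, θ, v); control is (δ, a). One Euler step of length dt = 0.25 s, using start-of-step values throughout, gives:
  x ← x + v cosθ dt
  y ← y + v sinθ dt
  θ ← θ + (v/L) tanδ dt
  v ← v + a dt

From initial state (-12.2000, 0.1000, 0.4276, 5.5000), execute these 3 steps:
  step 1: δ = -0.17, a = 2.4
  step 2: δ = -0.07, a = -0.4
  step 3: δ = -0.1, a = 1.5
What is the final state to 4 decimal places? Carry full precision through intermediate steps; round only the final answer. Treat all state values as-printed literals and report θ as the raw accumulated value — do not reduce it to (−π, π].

(-8.0172, 1.4092, 0.1192, 6.3750)

after step 1 (δ=-0.17, a=2.4): (-10.948800, 0.670196, 0.280082, 6.100000)
after step 2 (δ=-0.07, a=-0.4): (-9.483225, 1.091759, 0.213254, 6.000000)
after step 3 (δ=-0.1, a=1.5): (-8.017204, 1.409222, 0.119191, 6.375000)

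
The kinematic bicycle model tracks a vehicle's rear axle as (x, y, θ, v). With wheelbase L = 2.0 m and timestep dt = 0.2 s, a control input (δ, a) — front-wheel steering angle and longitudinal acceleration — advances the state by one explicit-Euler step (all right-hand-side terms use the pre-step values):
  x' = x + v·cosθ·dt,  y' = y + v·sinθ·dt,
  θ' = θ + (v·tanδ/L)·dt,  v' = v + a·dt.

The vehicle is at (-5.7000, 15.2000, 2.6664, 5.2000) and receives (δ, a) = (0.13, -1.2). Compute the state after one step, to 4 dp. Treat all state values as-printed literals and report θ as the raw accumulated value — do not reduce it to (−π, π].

x' = -5.7000 + 5.2000·cos(2.6664)·0.2 = -6.6248
y' = 15.2000 + 5.2000·sin(2.6664)·0.2 = 15.6758
θ' = 2.6664 + (5.2000/2.0)·tan(0.13)·0.2 = 2.7344
v' = 5.2000 − 1.2000·0.2 = 4.9600

(-6.6248, 15.6758, 2.7344, 4.9600)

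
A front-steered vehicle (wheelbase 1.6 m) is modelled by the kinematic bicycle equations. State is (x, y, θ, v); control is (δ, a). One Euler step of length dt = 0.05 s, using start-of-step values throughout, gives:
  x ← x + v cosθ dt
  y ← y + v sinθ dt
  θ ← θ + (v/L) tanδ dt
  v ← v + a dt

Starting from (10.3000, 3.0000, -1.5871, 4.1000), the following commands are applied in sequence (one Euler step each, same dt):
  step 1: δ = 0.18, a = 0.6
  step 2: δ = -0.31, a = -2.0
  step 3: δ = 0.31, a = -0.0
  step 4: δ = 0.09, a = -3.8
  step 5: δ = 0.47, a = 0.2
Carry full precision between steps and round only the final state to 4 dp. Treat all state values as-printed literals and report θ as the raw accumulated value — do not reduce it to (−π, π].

after step 1 (δ=0.18, a=0.6): (10.296658, 2.795027, -1.563785, 4.130000)
after step 2 (δ=-0.31, a=-2.0): (10.298106, 2.588532, -1.605127, 4.030000)
after step 3 (δ=0.31, a=-0.0): (10.291189, 2.387151, -1.564786, 4.030000)
after step 4 (δ=0.09, a=-3.8): (10.292400, 2.185655, -1.553421, 3.840000)
after step 5 (δ=0.47, a=0.2): (10.295736, 1.993684, -1.492465, 3.850000)

(10.2957, 1.9937, -1.4925, 3.8500)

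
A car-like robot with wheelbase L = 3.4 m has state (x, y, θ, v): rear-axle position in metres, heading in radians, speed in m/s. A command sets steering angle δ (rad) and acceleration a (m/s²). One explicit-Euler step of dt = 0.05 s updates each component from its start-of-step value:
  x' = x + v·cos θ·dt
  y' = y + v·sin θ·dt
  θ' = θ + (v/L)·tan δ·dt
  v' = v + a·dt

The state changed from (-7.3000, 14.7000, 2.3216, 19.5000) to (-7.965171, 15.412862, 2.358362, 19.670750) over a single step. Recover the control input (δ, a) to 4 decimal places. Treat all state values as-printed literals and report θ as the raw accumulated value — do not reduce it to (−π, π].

δ = 0.1275, a = 3.4150

a = (v'−v)/dt = (0.170750)/0.05 = 3.4150
Δθ = θ'−θ = 0.036762;  (v·dt/L) = 19.5000·0.05/3.4 = 0.286765
tan δ = Δθ·L/(v·dt) = 0.128196  →  δ = 0.1275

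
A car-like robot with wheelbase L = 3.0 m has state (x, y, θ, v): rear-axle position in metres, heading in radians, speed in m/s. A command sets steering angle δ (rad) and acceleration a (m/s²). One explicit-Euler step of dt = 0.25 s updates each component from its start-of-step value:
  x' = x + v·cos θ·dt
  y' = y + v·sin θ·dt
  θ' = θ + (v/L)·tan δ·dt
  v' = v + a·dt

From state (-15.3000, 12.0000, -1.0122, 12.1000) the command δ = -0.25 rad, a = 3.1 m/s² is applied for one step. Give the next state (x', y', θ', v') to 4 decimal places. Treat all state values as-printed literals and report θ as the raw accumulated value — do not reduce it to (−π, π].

x' = -15.3000 + 12.1000·cos(-1.0122)·0.25 = -13.6968
y' = 12.0000 + 12.1000·sin(-1.0122)·0.25 = 9.4348
θ' = -1.0122 + (12.1000/3.0)·tan(-0.25)·0.25 = -1.2697
v' = 12.1000 + 3.1000·0.25 = 12.8750

(-13.6968, 9.4348, -1.2697, 12.8750)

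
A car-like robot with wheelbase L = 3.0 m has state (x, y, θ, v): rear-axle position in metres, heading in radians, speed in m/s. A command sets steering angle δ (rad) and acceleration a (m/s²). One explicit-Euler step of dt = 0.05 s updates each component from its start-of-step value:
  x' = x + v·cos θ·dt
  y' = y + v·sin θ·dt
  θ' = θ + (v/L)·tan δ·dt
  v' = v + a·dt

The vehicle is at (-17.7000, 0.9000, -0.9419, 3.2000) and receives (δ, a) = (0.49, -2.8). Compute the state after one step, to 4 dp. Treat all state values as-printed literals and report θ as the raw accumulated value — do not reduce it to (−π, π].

x' = -17.7000 + 3.2000·cos(-0.9419)·0.05 = -17.6059
y' = 0.9000 + 3.2000·sin(-0.9419)·0.05 = 0.7706
θ' = -0.9419 + (3.2000/3.0)·tan(0.49)·0.05 = -0.9135
v' = 3.2000 − 2.8000·0.05 = 3.0600

(-17.6059, 0.7706, -0.9135, 3.0600)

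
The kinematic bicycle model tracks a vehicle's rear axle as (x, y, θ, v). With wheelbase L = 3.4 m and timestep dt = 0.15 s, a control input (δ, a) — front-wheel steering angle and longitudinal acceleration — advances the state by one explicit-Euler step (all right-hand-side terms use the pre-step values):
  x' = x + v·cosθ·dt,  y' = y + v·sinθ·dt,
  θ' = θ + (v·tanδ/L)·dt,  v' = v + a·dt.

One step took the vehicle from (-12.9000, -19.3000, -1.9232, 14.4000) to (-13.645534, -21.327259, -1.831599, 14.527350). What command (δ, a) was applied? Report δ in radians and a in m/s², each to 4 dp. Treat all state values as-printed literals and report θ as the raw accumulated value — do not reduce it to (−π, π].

a = (v'−v)/dt = (0.127350)/0.15 = 0.8490
Δθ = θ'−θ = 0.091601;  (v·dt/L) = 14.4000·0.15/3.4 = 0.635294
tan δ = Δθ·L/(v·dt) = 0.144187  →  δ = 0.1432

δ = 0.1432, a = 0.8490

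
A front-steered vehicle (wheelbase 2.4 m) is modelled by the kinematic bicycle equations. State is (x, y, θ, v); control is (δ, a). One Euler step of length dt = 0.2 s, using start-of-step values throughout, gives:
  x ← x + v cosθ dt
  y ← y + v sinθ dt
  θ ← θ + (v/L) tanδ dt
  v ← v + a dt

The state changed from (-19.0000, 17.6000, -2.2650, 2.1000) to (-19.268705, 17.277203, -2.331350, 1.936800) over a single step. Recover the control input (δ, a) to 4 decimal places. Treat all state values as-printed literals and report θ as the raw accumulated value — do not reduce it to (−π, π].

a = (v'−v)/dt = (-0.163200)/0.2 = -0.8160
Δθ = θ'−θ = -0.066350;  (v·dt/L) = 2.1000·0.2/2.4 = 0.175000
tan δ = Δθ·L/(v·dt) = -0.379143  →  δ = -0.3624

δ = -0.3624, a = -0.8160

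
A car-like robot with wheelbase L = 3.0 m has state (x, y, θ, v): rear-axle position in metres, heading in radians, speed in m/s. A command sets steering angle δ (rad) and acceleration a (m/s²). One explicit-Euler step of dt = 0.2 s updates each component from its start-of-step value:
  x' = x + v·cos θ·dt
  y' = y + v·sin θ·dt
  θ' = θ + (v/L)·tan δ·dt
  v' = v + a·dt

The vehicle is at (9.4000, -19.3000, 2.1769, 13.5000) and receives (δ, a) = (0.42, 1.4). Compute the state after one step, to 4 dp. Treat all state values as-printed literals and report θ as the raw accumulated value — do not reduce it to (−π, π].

(7.8619, -17.0809, 2.5788, 13.7800)

x' = 9.4000 + 13.5000·cos(2.1769)·0.2 = 7.8619
y' = -19.3000 + 13.5000·sin(2.1769)·0.2 = -17.0809
θ' = 2.1769 + (13.5000/3.0)·tan(0.42)·0.2 = 2.5788
v' = 13.5000 + 1.4000·0.2 = 13.7800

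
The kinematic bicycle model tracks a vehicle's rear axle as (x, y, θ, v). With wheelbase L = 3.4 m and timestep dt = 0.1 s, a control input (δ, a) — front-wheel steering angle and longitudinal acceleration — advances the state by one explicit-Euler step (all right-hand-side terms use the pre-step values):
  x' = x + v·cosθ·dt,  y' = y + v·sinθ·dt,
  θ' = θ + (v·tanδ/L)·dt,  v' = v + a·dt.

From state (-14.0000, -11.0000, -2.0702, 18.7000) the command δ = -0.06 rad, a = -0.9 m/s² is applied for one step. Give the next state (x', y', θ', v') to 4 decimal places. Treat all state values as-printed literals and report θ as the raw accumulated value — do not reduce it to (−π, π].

x' = -14.0000 + 18.7000·cos(-2.0702)·0.1 = -14.8955
y' = -11.0000 + 18.7000·sin(-2.0702)·0.1 = -12.6416
θ' = -2.0702 + (18.7000/3.4)·tan(-0.06)·0.1 = -2.1032
v' = 18.7000 − 0.9000·0.1 = 18.6100

(-14.8955, -12.6416, -2.1032, 18.6100)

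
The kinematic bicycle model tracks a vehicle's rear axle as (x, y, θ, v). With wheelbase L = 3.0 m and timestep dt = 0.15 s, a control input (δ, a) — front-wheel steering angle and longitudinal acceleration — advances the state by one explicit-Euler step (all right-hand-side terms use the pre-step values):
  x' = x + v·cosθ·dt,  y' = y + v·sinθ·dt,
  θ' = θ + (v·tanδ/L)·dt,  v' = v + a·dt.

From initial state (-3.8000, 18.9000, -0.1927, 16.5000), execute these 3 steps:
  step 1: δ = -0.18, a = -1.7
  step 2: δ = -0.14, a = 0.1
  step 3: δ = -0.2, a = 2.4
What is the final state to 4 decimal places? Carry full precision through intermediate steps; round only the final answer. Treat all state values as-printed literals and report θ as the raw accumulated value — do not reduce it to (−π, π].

(3.1125, 16.5300, -0.6221, 16.6200)

after step 1 (δ=-0.18, a=-1.7): (-1.370810, 18.426014, -0.342825, 16.245000)
after step 2 (δ=-0.14, a=0.1): (0.924142, 17.606903, -0.457289, 16.260000)
after step 3 (δ=-0.2, a=2.4): (3.112542, 16.530043, -0.622092, 16.620000)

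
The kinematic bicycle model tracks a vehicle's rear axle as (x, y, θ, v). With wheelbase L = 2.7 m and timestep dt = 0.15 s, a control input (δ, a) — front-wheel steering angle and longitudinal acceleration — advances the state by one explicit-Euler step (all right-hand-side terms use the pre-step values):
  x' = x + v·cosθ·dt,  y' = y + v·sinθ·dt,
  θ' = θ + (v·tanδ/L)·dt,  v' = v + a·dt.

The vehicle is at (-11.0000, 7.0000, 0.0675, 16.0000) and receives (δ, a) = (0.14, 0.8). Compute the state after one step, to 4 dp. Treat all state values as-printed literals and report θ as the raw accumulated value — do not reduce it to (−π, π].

x' = -11.0000 + 16.0000·cos(0.0675)·0.15 = -8.6055
y' = 7.0000 + 16.0000·sin(0.0675)·0.15 = 7.1619
θ' = 0.0675 + (16.0000/2.7)·tan(0.14)·0.15 = 0.1928
v' = 16.0000 + 0.8000·0.15 = 16.1200

(-8.6055, 7.1619, 0.1928, 16.1200)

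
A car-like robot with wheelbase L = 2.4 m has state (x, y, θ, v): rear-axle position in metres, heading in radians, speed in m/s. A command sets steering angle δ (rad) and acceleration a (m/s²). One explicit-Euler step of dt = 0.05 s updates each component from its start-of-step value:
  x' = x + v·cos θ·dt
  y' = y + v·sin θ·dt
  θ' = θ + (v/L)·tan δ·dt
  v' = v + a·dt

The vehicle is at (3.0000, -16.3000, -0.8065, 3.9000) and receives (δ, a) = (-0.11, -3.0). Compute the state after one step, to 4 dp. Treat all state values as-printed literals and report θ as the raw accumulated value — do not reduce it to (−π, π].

(3.1349, -16.4408, -0.8155, 3.7500)

x' = 3.0000 + 3.9000·cos(-0.8065)·0.05 = 3.1349
y' = -16.3000 + 3.9000·sin(-0.8065)·0.05 = -16.4408
θ' = -0.8065 + (3.9000/2.4)·tan(-0.11)·0.05 = -0.8155
v' = 3.9000 − 3.0000·0.05 = 3.7500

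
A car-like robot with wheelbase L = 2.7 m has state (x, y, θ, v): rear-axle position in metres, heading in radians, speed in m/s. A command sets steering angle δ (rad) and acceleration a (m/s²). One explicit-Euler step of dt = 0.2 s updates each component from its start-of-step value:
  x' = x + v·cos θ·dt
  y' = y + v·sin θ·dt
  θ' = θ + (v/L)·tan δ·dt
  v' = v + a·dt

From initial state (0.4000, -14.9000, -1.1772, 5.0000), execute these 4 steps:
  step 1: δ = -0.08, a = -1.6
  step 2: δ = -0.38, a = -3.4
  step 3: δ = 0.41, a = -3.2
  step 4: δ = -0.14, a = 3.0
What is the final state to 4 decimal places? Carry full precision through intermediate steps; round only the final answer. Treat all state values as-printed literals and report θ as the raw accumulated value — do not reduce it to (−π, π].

(1.5286, -18.1083, -1.2517, 3.9600)

after step 1 (δ=-0.08, a=-1.6): (0.783512, -15.823536, -1.206893, 4.680000)
after step 2 (δ=-0.38, a=-3.4): (1.116658, -16.698242, -1.345356, 4.000000)
after step 3 (δ=0.41, a=-3.2): (1.295486, -17.477998, -1.216576, 3.360000)
after step 4 (δ=-0.14, a=3.0): (1.528575, -18.108279, -1.251650, 3.960000)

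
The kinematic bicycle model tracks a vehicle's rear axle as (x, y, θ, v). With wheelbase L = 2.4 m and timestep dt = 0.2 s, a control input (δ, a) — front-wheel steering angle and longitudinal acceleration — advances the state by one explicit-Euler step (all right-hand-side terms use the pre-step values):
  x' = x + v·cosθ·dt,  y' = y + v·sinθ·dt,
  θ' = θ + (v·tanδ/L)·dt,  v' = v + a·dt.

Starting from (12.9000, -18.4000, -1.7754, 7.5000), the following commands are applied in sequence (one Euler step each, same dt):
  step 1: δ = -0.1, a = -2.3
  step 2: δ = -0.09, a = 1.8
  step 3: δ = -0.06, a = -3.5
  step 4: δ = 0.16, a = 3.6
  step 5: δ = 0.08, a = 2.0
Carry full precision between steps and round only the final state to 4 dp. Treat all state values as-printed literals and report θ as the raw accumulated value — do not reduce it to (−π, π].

after step 1 (δ=-0.1, a=-2.3): (12.595231, -19.868712, -1.838109, 7.040000)
after step 2 (δ=-0.09, a=1.8): (12.223321, -21.226706, -1.891052, 7.400000)
after step 3 (δ=-0.06, a=-3.5): (11.757403, -22.631455, -1.928097, 6.700000)
after step 4 (δ=0.16, a=3.6): (11.288743, -23.886827, -1.837993, 7.420000)
after step 5 (δ=0.08, a=2.0): (10.896925, -25.318167, -1.788421, 7.820000)

(10.8969, -25.3182, -1.7884, 7.8200)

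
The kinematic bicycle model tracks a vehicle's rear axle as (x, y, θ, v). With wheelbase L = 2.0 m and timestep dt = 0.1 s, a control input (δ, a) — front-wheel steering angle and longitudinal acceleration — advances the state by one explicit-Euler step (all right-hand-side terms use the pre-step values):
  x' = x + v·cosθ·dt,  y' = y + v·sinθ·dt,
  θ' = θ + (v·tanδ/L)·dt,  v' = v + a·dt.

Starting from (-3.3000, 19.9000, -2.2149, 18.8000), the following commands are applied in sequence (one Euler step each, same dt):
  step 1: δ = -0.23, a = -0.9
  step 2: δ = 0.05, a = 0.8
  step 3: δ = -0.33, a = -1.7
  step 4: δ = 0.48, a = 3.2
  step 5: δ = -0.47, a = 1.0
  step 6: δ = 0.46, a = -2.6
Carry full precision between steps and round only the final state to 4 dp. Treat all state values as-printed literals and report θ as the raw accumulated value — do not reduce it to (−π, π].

(-11.7931, 12.8121, -2.2347, 18.7800)

after step 1 (δ=-0.23, a=-0.9): (-4.428906, 18.396680, -2.434995, 18.710000)
after step 2 (δ=0.05, a=0.8): (-5.851942, 17.181933, -2.388181, 18.790000)
after step 3 (δ=-0.33, a=-1.7): (-7.222407, 15.896451, -2.709983, 18.620000)
after step 4 (δ=0.48, a=3.2): (-8.913650, 15.117514, -2.225294, 18.940000)
after step 5 (δ=-0.47, a=1.0): (-10.066643, 13.614902, -2.706338, 19.040000)
after step 6 (δ=0.46, a=-2.6): (-11.793119, 12.812096, -2.234671, 18.780000)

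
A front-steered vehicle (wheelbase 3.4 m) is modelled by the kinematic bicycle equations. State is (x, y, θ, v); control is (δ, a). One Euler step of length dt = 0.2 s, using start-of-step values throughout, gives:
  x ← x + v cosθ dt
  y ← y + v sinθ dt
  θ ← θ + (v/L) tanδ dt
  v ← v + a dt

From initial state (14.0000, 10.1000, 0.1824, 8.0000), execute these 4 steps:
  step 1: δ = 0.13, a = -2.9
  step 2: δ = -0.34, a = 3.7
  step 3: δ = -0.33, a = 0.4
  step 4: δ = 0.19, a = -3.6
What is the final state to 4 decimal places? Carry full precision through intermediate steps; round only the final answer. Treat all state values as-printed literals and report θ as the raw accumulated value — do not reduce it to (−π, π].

(20.2824, 10.7712, 0.0183, 7.5200)

after step 1 (δ=0.13, a=-2.9): (15.573458, 10.390224, 0.243923, 7.420000)
after step 2 (δ=-0.34, a=3.7): (17.013528, 10.748628, 0.089528, 8.160000)
after step 3 (δ=-0.33, a=0.4): (18.638992, 10.894542, -0.074884, 8.240000)
after step 4 (δ=0.19, a=-3.6): (20.282374, 10.771248, 0.018334, 7.520000)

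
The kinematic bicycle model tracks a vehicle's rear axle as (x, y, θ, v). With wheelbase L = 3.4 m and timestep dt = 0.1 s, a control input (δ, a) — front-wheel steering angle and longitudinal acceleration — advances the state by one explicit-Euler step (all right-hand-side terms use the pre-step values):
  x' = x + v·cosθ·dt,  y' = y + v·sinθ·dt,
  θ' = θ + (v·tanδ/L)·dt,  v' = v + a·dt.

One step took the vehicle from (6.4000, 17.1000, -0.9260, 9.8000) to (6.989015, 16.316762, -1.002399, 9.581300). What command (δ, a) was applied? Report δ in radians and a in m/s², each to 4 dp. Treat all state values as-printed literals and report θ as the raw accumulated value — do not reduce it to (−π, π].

δ = -0.2591, a = -2.1870

a = (v'−v)/dt = (-0.218700)/0.1 = -2.1870
Δθ = θ'−θ = -0.076399;  (v·dt/L) = 9.8000·0.1/3.4 = 0.288235
tan δ = Δθ·L/(v·dt) = -0.265058  →  δ = -0.2591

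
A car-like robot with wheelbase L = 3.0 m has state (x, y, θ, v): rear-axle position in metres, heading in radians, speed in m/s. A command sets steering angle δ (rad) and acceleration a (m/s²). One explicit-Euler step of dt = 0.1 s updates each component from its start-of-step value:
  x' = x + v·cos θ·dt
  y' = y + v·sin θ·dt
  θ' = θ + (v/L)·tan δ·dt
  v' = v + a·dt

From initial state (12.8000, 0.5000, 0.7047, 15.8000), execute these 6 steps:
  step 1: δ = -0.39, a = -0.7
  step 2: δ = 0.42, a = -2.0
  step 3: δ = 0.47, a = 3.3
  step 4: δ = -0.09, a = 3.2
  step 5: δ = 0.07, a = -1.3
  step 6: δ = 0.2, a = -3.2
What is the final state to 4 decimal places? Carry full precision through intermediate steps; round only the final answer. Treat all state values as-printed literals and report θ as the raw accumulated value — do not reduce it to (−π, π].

(19.2919, 7.2432, 1.0839, 15.7300)

after step 1 (δ=-0.39, a=-0.7): (14.003653, 1.523532, 0.488211, 15.730000)
after step 2 (δ=0.42, a=-2.0): (15.392885, 2.261343, 0.722364, 15.530000)
after step 3 (δ=0.47, a=3.3): (16.558015, 3.288124, 0.985321, 15.860000)
after step 4 (δ=-0.09, a=3.2): (17.434432, 4.609975, 0.937612, 16.180000)
after step 5 (δ=0.07, a=-1.3): (18.391826, 5.914322, 0.975427, 16.050000)
after step 6 (δ=0.2, a=-3.2): (19.291934, 7.243168, 1.083877, 15.730000)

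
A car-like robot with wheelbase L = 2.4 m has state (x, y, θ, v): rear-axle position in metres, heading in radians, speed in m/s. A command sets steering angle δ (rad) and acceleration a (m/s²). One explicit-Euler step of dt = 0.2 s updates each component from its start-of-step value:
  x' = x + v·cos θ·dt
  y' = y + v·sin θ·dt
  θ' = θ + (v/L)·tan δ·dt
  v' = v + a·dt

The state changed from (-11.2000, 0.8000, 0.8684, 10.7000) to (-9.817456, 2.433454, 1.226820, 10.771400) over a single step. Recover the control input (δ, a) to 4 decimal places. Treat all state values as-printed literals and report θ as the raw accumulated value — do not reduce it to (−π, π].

δ = 0.3822, a = 0.3570

a = (v'−v)/dt = (0.071400)/0.2 = 0.3570
Δθ = θ'−θ = 0.358420;  (v·dt/L) = 10.7000·0.2/2.4 = 0.891667
tan δ = Δθ·L/(v·dt) = 0.401966  →  δ = 0.3822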